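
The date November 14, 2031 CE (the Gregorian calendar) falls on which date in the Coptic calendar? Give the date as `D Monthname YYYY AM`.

Both dates share Julian Day Number 2463185; in the Coptic calendar that is 4 Hathor 1748 AM.

4 Hathor 1748 AM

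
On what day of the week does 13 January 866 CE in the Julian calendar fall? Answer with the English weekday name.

Equivalently 17 January 866 Gregorian, JDN 2037377.
Since JDN mod 7 = 6 (0 = Monday), the day is Sunday.

Sunday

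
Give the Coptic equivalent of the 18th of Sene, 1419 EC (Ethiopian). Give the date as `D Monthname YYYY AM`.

Julian Day Number of the source date = 2242432.
Converting JDN 2242432 to the Coptic calendar gives 18 Paoni 1143 AM.

18 Paoni 1143 AM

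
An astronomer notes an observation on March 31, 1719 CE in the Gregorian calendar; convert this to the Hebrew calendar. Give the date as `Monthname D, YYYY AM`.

Nisan 11, 5479 AM

Julian Day Number of the source date = 2349001.
Converting JDN 2349001 to the Hebrew calendar gives 11 Nisan 5479 AM.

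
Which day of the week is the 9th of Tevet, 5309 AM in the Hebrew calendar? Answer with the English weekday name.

In the proleptic Gregorian calendar this is 20 December 1548 (JDN 2286809).
Since JDN mod 7 = 0 (0 = Monday), the day is Monday.

Monday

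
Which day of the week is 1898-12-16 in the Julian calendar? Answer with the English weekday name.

This is JDN 2414652 (28 December 1898 Gregorian).
2414652 ≡ 2 (mod 7); counting from Monday = 0 gives Wednesday.

Wednesday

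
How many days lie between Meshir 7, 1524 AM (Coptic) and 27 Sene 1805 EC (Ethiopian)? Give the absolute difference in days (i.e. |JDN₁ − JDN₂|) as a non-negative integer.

1966

First date → JDN 2381462; second date → JDN 2383428.
The interval is |2381462 − 2383428| = 1966 days.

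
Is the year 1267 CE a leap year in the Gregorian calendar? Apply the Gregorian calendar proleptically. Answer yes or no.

no

1267 is not divisible by 4, so it is a common year.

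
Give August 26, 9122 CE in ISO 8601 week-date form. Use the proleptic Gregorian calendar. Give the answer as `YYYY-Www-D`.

9122-W34-6

The weekday is Saturday (ISO weekday 6).
That Saturday belongs to ISO week 34 of ISO year 9122.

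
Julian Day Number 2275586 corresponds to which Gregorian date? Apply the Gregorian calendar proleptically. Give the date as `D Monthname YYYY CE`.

30 March 1518 CE

Counting from JDN 2299161 = 15 Oct 1582 gives an offset of -23575 days.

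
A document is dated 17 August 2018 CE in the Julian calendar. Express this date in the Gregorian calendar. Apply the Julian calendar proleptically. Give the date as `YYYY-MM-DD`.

The Julian–Gregorian offset here is 13 days (Julian trailing).
17 August 2018 Julian + 13 days → 30 August 2018 Gregorian.

2018-08-30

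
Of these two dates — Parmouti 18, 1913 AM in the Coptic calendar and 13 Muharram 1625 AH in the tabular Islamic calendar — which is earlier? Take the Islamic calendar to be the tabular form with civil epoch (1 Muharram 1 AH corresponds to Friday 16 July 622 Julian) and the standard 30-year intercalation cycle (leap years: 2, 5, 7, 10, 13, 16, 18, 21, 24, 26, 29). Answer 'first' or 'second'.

first

First date → JDN 2523615; second date → JDN 2523943.
JDN 2523615 < JDN 2523943, so the first date is earlier.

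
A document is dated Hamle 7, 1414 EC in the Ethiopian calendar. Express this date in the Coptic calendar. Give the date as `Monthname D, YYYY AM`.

The source date corresponds to 10 July 1422 in the proleptic Gregorian calendar (JDN 2240625).
That day falls on 7 Epip 1138 AM in the Coptic calendar.

Epip 7, 1138 AM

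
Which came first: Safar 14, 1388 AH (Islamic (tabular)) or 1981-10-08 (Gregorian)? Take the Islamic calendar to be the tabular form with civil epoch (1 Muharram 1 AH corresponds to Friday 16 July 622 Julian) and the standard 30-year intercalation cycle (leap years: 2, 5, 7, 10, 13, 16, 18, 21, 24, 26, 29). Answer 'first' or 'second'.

first

Converting both to JDN: 2439990 vs 2444886; the smaller is the first.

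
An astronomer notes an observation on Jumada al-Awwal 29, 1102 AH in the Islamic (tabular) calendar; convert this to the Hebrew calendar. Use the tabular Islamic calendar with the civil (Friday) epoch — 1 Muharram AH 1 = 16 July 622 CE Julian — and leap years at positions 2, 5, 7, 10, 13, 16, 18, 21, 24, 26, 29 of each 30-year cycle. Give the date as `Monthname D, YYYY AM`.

Adar I 29, 5451 AM

Julian Day Number of the source date = 2338744.
Converting JDN 2338744 to the Hebrew calendar gives 29 Adar I 5451 AM.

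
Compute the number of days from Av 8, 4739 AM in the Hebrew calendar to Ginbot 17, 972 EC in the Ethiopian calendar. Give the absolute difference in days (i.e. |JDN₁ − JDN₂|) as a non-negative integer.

282

JDN of the first date = 2078853.
JDN of the second date = 2079135.
|2079135 − 2078853| = 282.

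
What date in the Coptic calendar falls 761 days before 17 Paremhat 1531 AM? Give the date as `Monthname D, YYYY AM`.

The starting date is JDN 2384058; 2384058 − 761 = 2383297.
JDN 2383297 corresponds to Meshir 16, 1529 AM.

Meshir 16, 1529 AM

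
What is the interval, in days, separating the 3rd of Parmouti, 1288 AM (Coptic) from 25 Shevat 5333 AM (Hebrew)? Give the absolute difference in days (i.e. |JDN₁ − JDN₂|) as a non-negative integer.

JDN of the first date = 2295319.
JDN of the second date = 2295625.
|2295625 − 2295319| = 306.

306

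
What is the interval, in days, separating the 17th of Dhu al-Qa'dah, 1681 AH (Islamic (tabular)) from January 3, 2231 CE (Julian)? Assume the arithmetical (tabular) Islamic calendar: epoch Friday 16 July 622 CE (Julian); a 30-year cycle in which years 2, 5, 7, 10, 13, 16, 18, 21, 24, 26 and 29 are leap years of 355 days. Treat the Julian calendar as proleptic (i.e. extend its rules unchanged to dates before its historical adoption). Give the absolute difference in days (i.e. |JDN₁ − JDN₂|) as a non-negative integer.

JDN of the first date = 2544087.
JDN of the second date = 2535933.
|2535933 − 2544087| = 8154.

8154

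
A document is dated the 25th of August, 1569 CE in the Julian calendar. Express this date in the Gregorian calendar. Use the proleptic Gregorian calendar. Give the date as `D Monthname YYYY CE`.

The Julian–Gregorian offset here is 10 days (Julian trailing).
25 August 1569 Julian + 10 days → 4 September 1569 Gregorian.

4 September 1569 CE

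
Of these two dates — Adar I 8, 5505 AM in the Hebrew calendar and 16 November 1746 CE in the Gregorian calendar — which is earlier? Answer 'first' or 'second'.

The two dates have Julian Day Numbers 2358449 and 2359093 respectively.
Since 2358449 < 2359093, the first date comes first.

first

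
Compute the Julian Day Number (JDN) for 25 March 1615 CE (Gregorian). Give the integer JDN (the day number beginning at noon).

2311010

JDN 2400001 is 17 November 1858 CE (Gregorian), MJD 0; the target day is −88991 days from there, so JDN = 2311010.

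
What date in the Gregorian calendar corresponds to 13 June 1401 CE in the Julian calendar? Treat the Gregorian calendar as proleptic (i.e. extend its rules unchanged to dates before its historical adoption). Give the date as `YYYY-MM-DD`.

At this point the Julian calendar is 9 days behind the Gregorian.
13 June 1401 Julian + 9 days → 22 June 1401 Gregorian.

1401-06-22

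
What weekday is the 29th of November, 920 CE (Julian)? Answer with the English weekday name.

Wednesday

In the proleptic Gregorian calendar this is 4 December 920 (JDN 2057421).
JDN 2057421 mod 7 = 2, and JDN 0 was a Monday, so this is a Wednesday.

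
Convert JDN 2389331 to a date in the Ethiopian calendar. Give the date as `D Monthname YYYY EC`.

JDN 2389331 is 31 August 1829 in the Gregorian calendar.
In the Ethiopian calendar that day is 26 Nehase 1821 EC.

26 Nehase 1821 EC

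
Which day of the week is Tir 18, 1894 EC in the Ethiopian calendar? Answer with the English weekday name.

Sunday

In the Gregorian calendar this is 26 January 1902 (JDN 2415776).
2415776 ≡ 6 (mod 7); counting from Monday = 0 gives Sunday.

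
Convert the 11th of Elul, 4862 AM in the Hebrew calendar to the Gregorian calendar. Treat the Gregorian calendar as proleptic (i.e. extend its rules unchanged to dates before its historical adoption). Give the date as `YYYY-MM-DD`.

1102-09-03

Both dates share Julian Day Number 2123802; in the Gregorian calendar that is 3 September 1102 CE.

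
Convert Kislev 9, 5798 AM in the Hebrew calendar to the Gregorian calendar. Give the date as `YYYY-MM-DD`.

Julian Day Number of the source date = 2465380.
Converting JDN 2465380 to the Gregorian calendar gives 17 November 2037 CE.

2037-11-17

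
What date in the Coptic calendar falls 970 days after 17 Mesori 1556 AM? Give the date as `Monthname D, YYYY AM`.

Parmouti 12, 1559 AM

Counting 970 days forward from JDN 2393340 reaches JDN 2394310, which is Parmouti 12, 1559 AM.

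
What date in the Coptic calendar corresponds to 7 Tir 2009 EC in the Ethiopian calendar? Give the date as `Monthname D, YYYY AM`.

Both dates share Julian Day Number 2457769; in the Coptic calendar that is 7 Tobi 1733 AM.

Tobi 7, 1733 AM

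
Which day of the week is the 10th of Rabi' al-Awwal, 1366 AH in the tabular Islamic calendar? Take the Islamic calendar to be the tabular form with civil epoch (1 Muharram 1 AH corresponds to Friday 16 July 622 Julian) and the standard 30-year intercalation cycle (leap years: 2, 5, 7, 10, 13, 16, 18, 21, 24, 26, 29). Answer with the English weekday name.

Saturday

This is JDN 2432218 (1 February 1947 Gregorian).
2432218 ≡ 5 (mod 7); counting from Monday = 0 gives Saturday.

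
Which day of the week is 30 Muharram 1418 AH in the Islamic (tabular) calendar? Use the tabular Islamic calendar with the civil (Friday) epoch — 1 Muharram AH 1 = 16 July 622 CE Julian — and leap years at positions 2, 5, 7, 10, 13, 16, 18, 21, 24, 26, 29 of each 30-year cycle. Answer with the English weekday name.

Saturday

This is JDN 2450607 (7 June 1997 Gregorian).
Since JDN mod 7 = 5 (0 = Monday), the day is Saturday.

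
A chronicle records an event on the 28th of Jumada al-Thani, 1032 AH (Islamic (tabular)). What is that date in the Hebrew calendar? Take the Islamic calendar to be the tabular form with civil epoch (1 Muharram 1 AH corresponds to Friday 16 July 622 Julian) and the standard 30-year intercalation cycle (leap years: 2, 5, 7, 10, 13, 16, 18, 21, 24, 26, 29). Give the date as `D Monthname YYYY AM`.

29 Nisan 5383 AM

Julian Day Number of the source date = 2313967.
Converting JDN 2313967 to the Hebrew calendar gives 29 Nisan 5383 AM.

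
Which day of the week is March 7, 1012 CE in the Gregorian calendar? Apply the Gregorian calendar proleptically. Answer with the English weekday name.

Saturday

2090751 ≡ 5 (mod 7); counting from Monday = 0 gives Saturday.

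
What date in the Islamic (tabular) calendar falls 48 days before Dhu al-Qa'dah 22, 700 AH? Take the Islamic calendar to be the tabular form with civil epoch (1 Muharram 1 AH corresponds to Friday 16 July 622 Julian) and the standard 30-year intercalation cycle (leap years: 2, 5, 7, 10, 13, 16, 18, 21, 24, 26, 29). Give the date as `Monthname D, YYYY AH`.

The starting date is JDN 2196458; 2196458 − 48 = 2196410.
JDN 2196410 corresponds to Shawwal 3, 700 AH.

Shawwal 3, 700 AH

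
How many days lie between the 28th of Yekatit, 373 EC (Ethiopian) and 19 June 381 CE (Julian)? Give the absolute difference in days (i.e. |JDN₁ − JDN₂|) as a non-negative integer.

JDN of the first date = 1860271.
JDN of the second date = 1860388.
|1860388 − 1860271| = 117.

117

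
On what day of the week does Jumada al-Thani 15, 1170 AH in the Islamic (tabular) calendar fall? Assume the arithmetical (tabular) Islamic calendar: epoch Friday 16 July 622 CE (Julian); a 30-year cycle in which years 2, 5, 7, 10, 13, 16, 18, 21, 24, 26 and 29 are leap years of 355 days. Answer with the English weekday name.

Monday

Equivalently 7 March 1757 Gregorian, JDN 2362857.
Since JDN mod 7 = 0 (0 = Monday), the day is Monday.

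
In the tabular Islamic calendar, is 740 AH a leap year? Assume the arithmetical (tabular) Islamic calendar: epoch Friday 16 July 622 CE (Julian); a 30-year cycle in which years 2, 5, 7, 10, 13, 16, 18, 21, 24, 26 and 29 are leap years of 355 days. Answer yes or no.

Year 740 AH is year 20 of its 30-year cycle; leap positions are 2, 5, 7, 10, 13, 16, 18, 21, 24, 26, 29, so it is a common year (354 days).

no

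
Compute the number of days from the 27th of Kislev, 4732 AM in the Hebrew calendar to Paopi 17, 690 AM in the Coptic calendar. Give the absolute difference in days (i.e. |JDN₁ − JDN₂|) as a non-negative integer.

First date → JDN 2076067; second date → JDN 2076733.
The interval is |2076067 − 2076733| = 666 days.

666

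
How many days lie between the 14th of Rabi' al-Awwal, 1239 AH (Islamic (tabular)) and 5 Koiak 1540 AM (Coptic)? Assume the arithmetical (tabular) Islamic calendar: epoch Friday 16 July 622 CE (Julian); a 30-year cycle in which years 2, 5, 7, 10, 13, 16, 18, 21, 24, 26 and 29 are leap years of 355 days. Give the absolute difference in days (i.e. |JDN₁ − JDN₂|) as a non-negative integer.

JDN of the first date = 2387218.
JDN of the second date = 2387244.
|2387244 − 2387218| = 26.

26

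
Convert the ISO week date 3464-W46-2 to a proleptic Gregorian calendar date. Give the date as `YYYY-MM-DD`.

3464-11-15

ISO week 1 of 3464 is the week containing the first Thursday of 3464.
Week 46, day 2 (Tuesday) lands on 3464-11-15.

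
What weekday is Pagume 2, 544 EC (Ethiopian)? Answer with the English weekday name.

Sunday

In the proleptic Gregorian calendar this is 27 August 552 (JDN 1922913).
JDN 1922913 mod 7 = 6, and JDN 0 was a Monday, so this is a Sunday.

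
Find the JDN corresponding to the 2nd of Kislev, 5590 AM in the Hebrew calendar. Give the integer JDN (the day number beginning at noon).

In the Gregorian calendar the same day is 28 November 1829.
JDN 2299161 is 15 October 1582 CE (Gregorian); the target day is +90259 days from there, so JDN = 2389420.

2389420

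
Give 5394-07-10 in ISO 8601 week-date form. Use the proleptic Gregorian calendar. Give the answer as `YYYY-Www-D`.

5394-W28-4

The weekday is Thursday (ISO weekday 4).
That Thursday belongs to ISO week 28 of ISO year 5394.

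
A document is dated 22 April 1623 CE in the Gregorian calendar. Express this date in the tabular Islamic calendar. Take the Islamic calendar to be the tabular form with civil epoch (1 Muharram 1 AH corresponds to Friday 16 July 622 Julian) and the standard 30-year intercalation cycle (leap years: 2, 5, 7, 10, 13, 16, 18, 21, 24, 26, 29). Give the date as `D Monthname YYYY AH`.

21 Jumada al-Thani 1032 AH

Julian Day Number of the source date = 2313960.
Converting JDN 2313960 to the tabular Islamic calendar gives 21 Jumada al-Thani 1032 AH.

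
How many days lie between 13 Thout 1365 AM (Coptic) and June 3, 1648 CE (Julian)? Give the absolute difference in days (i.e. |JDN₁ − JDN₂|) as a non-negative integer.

JDN of the first date = 2323243.
JDN of the second date = 2323144.
|2323144 − 2323243| = 99.

99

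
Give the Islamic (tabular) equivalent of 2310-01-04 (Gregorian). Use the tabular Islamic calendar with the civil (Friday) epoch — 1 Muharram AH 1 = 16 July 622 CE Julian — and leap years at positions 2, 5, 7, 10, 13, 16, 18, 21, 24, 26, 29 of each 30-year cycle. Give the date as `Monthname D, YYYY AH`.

Rabi' al-Thani 1, 1740 AH

Julian Day Number of the source date = 2564773.
Converting JDN 2564773 to the tabular Islamic calendar gives 1 Rabi' al-Thani 1740 AH.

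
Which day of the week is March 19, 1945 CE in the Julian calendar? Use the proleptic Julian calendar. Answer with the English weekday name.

This is JDN 2431547 (1 April 1945 Gregorian).
JDN 2431547 mod 7 = 6, and JDN 0 was a Monday, so this is a Sunday.

Sunday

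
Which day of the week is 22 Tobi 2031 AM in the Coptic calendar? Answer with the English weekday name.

Equivalently 2 February 2315 Gregorian, JDN 2566628.
Since JDN mod 7 = 1 (0 = Monday), the day is Tuesday.

Tuesday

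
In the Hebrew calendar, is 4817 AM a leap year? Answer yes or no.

Hebrew year 4817 is year 10 of its 19-year Metonic cycle; leap years are at positions 3, 6, 8, 11, 14, 17, 19, so it is a common year (12 months).

no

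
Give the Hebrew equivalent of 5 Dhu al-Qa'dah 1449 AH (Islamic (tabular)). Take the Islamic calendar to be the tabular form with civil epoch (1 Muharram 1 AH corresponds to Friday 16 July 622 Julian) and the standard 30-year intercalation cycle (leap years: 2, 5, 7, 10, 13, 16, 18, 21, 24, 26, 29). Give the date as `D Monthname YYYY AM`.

Both dates share Julian Day Number 2461862; in the Hebrew calendar that is 4 Nisan 5788 AM.

4 Nisan 5788 AM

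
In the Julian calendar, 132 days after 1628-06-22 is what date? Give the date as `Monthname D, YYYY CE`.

November 1, 1628 CE

Counting 132 days forward from JDN 2315858 reaches JDN 2315990, which is November 1, 1628 CE.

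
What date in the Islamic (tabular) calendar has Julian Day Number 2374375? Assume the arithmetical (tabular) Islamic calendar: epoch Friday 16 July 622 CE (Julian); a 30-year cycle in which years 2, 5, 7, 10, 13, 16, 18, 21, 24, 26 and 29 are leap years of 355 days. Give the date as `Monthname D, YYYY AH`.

The Gregorian equivalent of JDN 2374375 is 18 September 1788.
In the tabular Islamic calendar that day is Dhu al-Hijjah 17, 1202 AH.

Dhu al-Hijjah 17, 1202 AH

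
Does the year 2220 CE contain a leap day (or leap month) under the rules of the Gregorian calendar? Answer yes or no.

2220 is divisible by 4 and not by 100, so it is a leap year.

yes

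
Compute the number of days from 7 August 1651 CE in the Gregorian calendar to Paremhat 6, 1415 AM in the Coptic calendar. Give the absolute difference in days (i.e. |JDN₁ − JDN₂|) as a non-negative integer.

JDN of the first date = 2324294.
JDN of the second date = 2341678.
|2341678 − 2324294| = 17384.

17384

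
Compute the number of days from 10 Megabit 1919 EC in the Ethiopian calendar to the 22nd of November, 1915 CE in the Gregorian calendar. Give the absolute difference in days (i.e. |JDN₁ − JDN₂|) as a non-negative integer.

First date → JDN 2424959; second date → JDN 2420824.
The interval is |2424959 − 2420824| = 4135 days.

4135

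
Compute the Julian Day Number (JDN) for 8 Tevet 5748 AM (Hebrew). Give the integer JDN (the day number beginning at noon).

Equivalently 29 December 1987 (Gregorian).
JDN 2299161 is 15 October 1582 CE (Gregorian); the target day is +147998 days from there, so JDN = 2447159.

2447159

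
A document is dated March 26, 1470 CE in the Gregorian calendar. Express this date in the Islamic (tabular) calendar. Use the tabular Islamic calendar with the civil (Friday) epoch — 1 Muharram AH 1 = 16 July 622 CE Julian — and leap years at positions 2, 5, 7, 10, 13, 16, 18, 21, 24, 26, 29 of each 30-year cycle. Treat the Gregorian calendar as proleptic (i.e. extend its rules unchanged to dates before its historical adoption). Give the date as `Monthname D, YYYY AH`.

Both dates share Julian Day Number 2258051; in the tabular Islamic calendar that is 14 Ramadan 874 AH.

Ramadan 14, 874 AH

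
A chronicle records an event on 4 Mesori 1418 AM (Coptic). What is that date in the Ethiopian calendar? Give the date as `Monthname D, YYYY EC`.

Nehase 4, 1694 EC

The source date corresponds to 8 August 1702 in the Gregorian calendar (JDN 2342922).
That day falls on 4 Nehase 1694 EC in the Ethiopian calendar.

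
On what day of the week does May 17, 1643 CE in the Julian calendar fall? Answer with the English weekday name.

Wednesday

In the Gregorian calendar this is 27 May 1643 (JDN 2321300).
Since JDN mod 7 = 2 (0 = Monday), the day is Wednesday.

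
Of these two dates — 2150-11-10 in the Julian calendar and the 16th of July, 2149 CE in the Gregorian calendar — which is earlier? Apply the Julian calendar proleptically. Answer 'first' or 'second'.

Converting both to JDN: 2506659 vs 2506163; the smaller is the second.

second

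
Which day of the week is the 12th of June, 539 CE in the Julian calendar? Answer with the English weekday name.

This is JDN 1918090 (14 June 539 Gregorian).
Since JDN mod 7 = 6 (0 = Monday), the day is Sunday.

Sunday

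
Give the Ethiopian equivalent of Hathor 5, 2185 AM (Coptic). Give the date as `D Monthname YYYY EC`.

Both dates share Julian Day Number 2622800; in the Ethiopian calendar that is 5 Hidar 2461 EC.

5 Hidar 2461 EC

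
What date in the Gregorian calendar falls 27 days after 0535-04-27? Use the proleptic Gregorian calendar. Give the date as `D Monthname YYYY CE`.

24 May 535 CE

The starting date is JDN 1916581; 1916581 + 27 = 1916608.
JDN 1916608 corresponds to 24 May 535 CE.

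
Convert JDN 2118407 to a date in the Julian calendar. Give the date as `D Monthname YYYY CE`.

The proleptic Gregorian equivalent of JDN 2118407 is 25 November 1087.
In the Julian calendar that day is 19 November 1087 CE.

19 November 1087 CE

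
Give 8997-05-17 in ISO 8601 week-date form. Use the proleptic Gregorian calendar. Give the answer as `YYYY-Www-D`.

8997-W20-3

The weekday is Wednesday (ISO weekday 3).
That Wednesday belongs to ISO week 20 of ISO year 8997.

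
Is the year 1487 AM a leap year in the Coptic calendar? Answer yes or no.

1487 mod 4 = 3; in the Coptic calendar a year is leap when year mod 4 = 3, so it is a leap year.

yes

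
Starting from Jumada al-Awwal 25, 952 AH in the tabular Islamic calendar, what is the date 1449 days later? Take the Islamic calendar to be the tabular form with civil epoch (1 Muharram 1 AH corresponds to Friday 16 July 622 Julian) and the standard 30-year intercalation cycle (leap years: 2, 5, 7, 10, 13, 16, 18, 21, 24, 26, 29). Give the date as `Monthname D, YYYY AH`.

Jumada al-Thani 27, 956 AH

Counting 1449 days forward from JDN 2285585 reaches JDN 2287034, which is Jumada al-Thani 27, 956 AH.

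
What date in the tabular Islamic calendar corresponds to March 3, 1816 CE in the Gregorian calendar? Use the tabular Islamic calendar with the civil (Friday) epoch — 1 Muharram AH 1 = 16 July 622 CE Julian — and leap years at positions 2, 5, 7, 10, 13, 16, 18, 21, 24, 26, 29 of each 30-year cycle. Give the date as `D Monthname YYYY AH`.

3 Rabi' al-Thani 1231 AH

Both dates share Julian Day Number 2384402; in the tabular Islamic calendar that is 3 Rabi' al-Thani 1231 AH.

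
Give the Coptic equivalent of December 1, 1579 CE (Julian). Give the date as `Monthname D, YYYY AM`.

The source date corresponds to 11 December 1579 in the proleptic Gregorian calendar (JDN 2298122).
That day falls on 4 Koiak 1296 AM in the Coptic calendar.

Koiak 4, 1296 AM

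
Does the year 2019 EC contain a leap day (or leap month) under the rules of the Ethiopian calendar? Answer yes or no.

yes

2019 mod 4 = 3; in the Ethiopian calendar a year is leap when year mod 4 = 3, so it is a leap year.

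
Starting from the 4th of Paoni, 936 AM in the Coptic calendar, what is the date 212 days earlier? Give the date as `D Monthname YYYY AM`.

2 Hathor 936 AM

JDN of the 4th of Paoni, 936 AM = 2166812.
2166812 − 212 = 2166600.
JDN 2166600 in the Coptic calendar is 2 Hathor 936 AM.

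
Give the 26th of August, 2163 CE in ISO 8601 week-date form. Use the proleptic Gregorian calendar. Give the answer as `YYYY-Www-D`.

2163-W34-5

The weekday is Friday (ISO weekday 5).
That Friday belongs to ISO week 34 of ISO year 2163.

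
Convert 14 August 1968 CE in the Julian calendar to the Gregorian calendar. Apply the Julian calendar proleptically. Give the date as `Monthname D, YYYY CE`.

August 27, 1968 CE

For dates in this range the Gregorian date is 13 days ahead of the Julian.
14 August 1968 Julian + 13 days → 27 August 1968 Gregorian.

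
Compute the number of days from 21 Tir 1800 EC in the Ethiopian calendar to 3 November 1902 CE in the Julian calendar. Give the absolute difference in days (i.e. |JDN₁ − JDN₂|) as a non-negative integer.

JDN of the first date = 2381446.
JDN of the second date = 2416070.
|2416070 − 2381446| = 34624.

34624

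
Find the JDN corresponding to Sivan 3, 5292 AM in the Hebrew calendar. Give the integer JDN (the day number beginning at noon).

Equivalently 17 May 1532 (proleptic Gregorian).
JDN 2400001 is 17 November 1858 CE (Gregorian), MJD 0; the target day is −119253 days from there, so JDN = 2280748.

2280748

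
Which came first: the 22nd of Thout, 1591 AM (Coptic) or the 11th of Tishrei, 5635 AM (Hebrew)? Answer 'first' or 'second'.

First date → JDN 2405798; second date → JDN 2405789.
JDN 2405789 < JDN 2405798, so the second date is earlier.

second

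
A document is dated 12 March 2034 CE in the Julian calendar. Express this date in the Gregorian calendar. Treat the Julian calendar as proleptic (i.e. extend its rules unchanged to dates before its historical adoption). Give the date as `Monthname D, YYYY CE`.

The Julian–Gregorian offset here is 13 days (Julian trailing).
12 March 2034 Julian + 13 days → 25 March 2034 Gregorian.

March 25, 2034 CE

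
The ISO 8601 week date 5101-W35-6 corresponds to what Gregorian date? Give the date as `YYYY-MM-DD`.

5101-08-31

ISO week 1 of 5101 is the week containing the first Thursday of 5101.
Week 35, day 6 (Saturday) lands on 5101-08-31.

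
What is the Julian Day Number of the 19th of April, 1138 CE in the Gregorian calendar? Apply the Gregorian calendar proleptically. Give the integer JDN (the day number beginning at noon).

JDN 2451545 is 1 January 2000 CE (Gregorian); the target day is −314731 days from there, so JDN = 2136814.

2136814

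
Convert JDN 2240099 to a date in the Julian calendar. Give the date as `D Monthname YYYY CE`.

21 January 1421 CE

JDN 2240099 is 30 January 1421 in the proleptic Gregorian calendar.
In the Julian calendar that day is 21 January 1421 CE.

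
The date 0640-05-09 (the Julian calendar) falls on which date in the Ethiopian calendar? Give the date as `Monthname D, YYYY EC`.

Ginbot 14, 632 EC

Both dates share Julian Day Number 1954947; in the Ethiopian calendar that is 14 Ginbot 632 EC.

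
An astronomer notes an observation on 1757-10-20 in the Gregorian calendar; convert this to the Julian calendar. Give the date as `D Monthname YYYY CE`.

9 October 1757 CE

For dates in this range the Gregorian date is 11 days ahead of the Julian.
20 October 1757 Gregorian − 11 days → 9 October 1757 Julian.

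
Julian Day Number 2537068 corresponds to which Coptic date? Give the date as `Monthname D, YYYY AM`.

Meshir 17, 1950 AM

The Gregorian equivalent of JDN 2537068 is 26 February 2234.
In the Coptic calendar that day is Meshir 17, 1950 AM.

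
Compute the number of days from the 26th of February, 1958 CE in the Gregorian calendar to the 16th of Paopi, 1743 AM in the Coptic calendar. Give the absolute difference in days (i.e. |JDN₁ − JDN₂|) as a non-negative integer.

JDN of the first date = 2436261.
JDN of the second date = 2461340.
|2461340 − 2436261| = 25079.

25079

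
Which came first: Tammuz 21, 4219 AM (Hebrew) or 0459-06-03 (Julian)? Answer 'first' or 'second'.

The two dates have Julian Day Numbers 1888896 and 1888861 respectively.
Since 1888861 < 1888896, the second date comes first.

second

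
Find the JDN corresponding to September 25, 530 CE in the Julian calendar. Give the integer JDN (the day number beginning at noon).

1914908

In the proleptic Gregorian calendar the same day is 27 September 530.
JDN 2451545 is 1 January 2000 CE (Gregorian); the target day is −536637 days from there, so JDN = 1914908.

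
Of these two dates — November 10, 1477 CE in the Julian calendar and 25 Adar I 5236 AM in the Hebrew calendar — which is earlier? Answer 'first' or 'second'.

second

First date → JDN 2260846; second date → JDN 2260217.
JDN 2260217 < JDN 2260846, so the second date is earlier.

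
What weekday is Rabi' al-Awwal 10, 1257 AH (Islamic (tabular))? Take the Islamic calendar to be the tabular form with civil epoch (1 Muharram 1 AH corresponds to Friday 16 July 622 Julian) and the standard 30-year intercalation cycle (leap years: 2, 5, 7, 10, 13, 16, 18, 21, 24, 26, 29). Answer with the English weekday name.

Equivalently 2 May 1841 Gregorian, JDN 2393593.
Since JDN mod 7 = 6 (0 = Monday), the day is Sunday.

Sunday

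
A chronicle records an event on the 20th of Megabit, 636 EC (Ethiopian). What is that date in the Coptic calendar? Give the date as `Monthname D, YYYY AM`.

Both dates share Julian Day Number 1956354; in the Coptic calendar that is 20 Paremhat 360 AM.

Paremhat 20, 360 AM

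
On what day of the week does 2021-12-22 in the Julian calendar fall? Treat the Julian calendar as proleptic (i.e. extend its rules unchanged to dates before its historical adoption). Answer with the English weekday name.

Equivalently 4 January 2022 Gregorian, JDN 2459584.
Since JDN mod 7 = 1 (0 = Monday), the day is Tuesday.

Tuesday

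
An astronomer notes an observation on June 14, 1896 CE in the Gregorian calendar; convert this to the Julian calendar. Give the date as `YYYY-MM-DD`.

At this point the Julian calendar is 12 days behind the Gregorian.
14 June 1896 Gregorian − 12 days → 2 June 1896 Julian.

1896-06-02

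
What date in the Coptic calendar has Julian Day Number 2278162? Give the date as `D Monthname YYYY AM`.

13 Parmouti 1241 AM

JDN 2278162 is 18 April 1525 in the proleptic Gregorian calendar.
In the Coptic calendar that day is 13 Parmouti 1241 AM.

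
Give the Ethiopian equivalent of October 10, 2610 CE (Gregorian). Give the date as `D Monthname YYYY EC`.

25 Meskerem 2603 EC

Both dates share Julian Day Number 2674625; in the Ethiopian calendar that is 25 Meskerem 2603 EC.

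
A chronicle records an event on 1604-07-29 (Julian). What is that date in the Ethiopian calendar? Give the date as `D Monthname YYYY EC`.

5 Nehase 1596 EC

Julian Day Number of the source date = 2307129.
Converting JDN 2307129 to the Ethiopian calendar gives 5 Nehase 1596 EC.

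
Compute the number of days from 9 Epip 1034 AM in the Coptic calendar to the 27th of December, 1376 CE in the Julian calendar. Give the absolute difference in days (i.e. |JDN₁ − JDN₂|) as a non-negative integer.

21362

First date → JDN 2202641; second date → JDN 2224003.
The interval is |2202641 − 2224003| = 21362 days.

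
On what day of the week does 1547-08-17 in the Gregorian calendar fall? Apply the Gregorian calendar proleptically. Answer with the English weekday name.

JDN 2286318 mod 7 = 6, and JDN 0 was a Monday, so this is a Sunday.

Sunday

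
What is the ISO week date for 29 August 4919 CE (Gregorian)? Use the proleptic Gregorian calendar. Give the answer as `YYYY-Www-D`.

The weekday is Tuesday (ISO weekday 2).
That Tuesday belongs to ISO week 35 of ISO year 4919.

4919-W35-2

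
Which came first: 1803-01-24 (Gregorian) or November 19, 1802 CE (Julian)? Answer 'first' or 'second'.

second

Converting both to JDN: 2379615 vs 2379561; the smaller is the second.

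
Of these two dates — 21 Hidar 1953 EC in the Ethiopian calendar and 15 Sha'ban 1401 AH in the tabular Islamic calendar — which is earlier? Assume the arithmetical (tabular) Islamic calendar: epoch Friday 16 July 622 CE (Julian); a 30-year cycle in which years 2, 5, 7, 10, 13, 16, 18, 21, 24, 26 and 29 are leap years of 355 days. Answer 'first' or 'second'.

first

First date → JDN 2437269; second date → JDN 2444774.
JDN 2437269 < JDN 2444774, so the first date is earlier.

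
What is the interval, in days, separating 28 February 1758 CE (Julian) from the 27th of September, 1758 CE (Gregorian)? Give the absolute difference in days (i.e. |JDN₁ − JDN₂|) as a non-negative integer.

200

First date → JDN 2363226; second date → JDN 2363426.
The interval is |2363226 − 2363426| = 200 days.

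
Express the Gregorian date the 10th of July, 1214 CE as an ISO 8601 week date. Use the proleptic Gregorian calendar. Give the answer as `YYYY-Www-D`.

1214-W28-4

The weekday is Thursday (ISO weekday 4).
That Thursday belongs to ISO week 28 of ISO year 1214.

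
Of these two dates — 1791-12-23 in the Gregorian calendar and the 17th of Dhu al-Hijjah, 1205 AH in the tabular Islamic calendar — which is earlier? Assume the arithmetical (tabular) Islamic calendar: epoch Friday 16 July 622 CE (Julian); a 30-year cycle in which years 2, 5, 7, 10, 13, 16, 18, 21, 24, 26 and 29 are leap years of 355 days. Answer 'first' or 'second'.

second

Converting both to JDN: 2375566 vs 2375438; the smaller is the second.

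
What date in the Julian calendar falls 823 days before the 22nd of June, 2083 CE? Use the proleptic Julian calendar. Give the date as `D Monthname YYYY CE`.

The starting date is JDN 2482046; 2482046 − 823 = 2481223.
JDN 2481223 corresponds to 21 March 2081 CE.

21 March 2081 CE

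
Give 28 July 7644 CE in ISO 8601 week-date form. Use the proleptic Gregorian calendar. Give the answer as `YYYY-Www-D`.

The weekday is Thursday (ISO weekday 4).
That Thursday belongs to ISO week 30 of ISO year 7644.

7644-W30-4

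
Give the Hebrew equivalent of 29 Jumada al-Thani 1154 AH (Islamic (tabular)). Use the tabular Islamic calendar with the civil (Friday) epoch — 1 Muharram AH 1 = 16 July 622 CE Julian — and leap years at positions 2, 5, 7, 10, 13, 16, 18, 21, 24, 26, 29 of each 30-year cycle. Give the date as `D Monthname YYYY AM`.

The source date corresponds to 11 September 1741 in the Gregorian calendar (JDN 2357201).
That day falls on 1 Tishrei 5502 AM in the Hebrew calendar.

1 Tishrei 5502 AM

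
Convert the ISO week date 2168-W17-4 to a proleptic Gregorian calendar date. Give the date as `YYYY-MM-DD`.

2168-04-28

ISO week 1 of 2168 is the week containing the first Thursday of 2168.
Week 17, day 4 (Thursday) lands on 2168-04-28.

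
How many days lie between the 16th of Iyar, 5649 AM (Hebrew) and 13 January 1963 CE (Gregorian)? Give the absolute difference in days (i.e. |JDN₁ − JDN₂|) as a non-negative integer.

26903

First date → JDN 2411140; second date → JDN 2438043.
The interval is |2411140 − 2438043| = 26903 days.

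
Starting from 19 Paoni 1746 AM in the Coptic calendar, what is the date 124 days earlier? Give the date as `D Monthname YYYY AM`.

15 Meshir 1746 AM

JDN of 19 Paoni 1746 AM = 2462679.
2462679 − 124 = 2462555.
JDN 2462555 in the Coptic calendar is 15 Meshir 1746 AM.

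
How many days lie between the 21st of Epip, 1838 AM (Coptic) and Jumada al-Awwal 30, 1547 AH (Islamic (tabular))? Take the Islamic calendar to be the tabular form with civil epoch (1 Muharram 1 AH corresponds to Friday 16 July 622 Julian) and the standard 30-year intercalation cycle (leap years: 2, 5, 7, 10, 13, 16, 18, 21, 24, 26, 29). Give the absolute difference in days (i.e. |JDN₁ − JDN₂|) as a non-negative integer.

124

First date → JDN 2496314; second date → JDN 2496438.
The interval is |2496314 − 2496438| = 124 days.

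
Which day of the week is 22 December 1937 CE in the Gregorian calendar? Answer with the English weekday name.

JDN 2428890 mod 7 = 2, and JDN 0 was a Monday, so this is a Wednesday.

Wednesday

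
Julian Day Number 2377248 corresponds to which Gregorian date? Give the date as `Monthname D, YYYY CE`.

July 31, 1796 CE

JDN 2451545 is 1 Jan 2000; 2377248 is −74297 days from there.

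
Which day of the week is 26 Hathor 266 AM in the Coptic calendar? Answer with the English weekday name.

Monday

In the proleptic Gregorian calendar this is 24 November 549 (JDN 1921906).
JDN 1921906 mod 7 = 0, and JDN 0 was a Monday, so this is a Monday.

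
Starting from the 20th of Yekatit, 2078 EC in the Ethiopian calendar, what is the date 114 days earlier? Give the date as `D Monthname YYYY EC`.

26 Tikimt 2078 EC

Counting 114 days back from JDN 2483014 reaches JDN 2482900, which is 26 Tikimt 2078 EC.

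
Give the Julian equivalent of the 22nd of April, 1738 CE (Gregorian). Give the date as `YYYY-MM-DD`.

For dates in this range the Gregorian date is 11 days ahead of the Julian.
22 April 1738 Gregorian − 11 days → 11 April 1738 Julian.

1738-04-11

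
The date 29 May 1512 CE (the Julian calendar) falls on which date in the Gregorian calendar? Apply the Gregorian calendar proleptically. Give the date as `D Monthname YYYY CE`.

At this point the Julian calendar is 10 days behind the Gregorian.
29 May 1512 Julian + 10 days → 8 June 1512 Gregorian.

8 June 1512 CE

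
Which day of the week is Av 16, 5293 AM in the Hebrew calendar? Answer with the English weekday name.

This is JDN 2281205 (17 August 1533 Gregorian).
2281205 ≡ 3 (mod 7); counting from Monday = 0 gives Thursday.

Thursday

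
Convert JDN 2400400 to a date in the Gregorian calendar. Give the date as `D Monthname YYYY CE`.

21 December 1859 CE

Counting from JDN 2299161 = 15 Oct 1582 gives an offset of 101239 days.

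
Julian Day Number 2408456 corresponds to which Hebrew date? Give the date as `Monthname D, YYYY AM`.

JDN 2408456 is 10 January 1882 in the Gregorian calendar.
In the Hebrew calendar that day is Tevet 19, 5642 AM.

Tevet 19, 5642 AM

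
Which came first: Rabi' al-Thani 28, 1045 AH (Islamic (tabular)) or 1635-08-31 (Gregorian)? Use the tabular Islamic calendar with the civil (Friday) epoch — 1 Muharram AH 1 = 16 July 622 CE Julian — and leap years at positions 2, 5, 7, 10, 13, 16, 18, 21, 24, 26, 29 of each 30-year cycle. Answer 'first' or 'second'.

First date → JDN 2318515; second date → JDN 2318474.
JDN 2318474 < JDN 2318515, so the second date is earlier.

second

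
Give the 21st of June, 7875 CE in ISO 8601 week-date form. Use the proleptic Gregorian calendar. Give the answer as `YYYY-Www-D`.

7875-W25-1

The weekday is Monday (ISO weekday 1).
That Monday belongs to ISO week 25 of ISO year 7875.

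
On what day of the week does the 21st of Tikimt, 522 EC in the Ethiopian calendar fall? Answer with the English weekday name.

In the proleptic Gregorian calendar this is 20 October 529 (JDN 1914566).
JDN 1914566 mod 7 = 3, and JDN 0 was a Monday, so this is a Thursday.

Thursday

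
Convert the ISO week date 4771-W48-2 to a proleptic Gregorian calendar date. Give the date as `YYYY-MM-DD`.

4771-11-30

ISO week 1 of 4771 is the week containing the first Thursday of 4771.
Week 48, day 2 (Tuesday) lands on 4771-11-30.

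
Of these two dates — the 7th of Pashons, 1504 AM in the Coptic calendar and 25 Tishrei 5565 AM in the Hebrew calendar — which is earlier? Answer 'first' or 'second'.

Converting both to JDN: 2374247 vs 2380230; the smaller is the first.

first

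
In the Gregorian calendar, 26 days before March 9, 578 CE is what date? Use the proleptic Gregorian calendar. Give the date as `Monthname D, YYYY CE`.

February 11, 578 CE

Counting 26 days back from JDN 1932238 reaches JDN 1932212, which is February 11, 578 CE.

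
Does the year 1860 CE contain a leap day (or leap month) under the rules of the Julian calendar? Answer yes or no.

1860 mod 4 = 0, so it is a leap year in the Julian calendar.

yes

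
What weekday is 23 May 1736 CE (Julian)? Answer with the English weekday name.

In the Gregorian calendar this is 3 June 1736 (JDN 2355275).
2355275 ≡ 6 (mod 7); counting from Monday = 0 gives Sunday.

Sunday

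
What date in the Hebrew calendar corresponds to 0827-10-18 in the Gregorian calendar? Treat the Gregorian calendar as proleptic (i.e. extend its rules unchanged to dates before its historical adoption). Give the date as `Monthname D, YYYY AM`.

Julian Day Number of the source date = 2023406.
Converting JDN 2023406 to the Hebrew calendar gives 19 Tishrei 4588 AM.

Tishrei 19, 4588 AM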